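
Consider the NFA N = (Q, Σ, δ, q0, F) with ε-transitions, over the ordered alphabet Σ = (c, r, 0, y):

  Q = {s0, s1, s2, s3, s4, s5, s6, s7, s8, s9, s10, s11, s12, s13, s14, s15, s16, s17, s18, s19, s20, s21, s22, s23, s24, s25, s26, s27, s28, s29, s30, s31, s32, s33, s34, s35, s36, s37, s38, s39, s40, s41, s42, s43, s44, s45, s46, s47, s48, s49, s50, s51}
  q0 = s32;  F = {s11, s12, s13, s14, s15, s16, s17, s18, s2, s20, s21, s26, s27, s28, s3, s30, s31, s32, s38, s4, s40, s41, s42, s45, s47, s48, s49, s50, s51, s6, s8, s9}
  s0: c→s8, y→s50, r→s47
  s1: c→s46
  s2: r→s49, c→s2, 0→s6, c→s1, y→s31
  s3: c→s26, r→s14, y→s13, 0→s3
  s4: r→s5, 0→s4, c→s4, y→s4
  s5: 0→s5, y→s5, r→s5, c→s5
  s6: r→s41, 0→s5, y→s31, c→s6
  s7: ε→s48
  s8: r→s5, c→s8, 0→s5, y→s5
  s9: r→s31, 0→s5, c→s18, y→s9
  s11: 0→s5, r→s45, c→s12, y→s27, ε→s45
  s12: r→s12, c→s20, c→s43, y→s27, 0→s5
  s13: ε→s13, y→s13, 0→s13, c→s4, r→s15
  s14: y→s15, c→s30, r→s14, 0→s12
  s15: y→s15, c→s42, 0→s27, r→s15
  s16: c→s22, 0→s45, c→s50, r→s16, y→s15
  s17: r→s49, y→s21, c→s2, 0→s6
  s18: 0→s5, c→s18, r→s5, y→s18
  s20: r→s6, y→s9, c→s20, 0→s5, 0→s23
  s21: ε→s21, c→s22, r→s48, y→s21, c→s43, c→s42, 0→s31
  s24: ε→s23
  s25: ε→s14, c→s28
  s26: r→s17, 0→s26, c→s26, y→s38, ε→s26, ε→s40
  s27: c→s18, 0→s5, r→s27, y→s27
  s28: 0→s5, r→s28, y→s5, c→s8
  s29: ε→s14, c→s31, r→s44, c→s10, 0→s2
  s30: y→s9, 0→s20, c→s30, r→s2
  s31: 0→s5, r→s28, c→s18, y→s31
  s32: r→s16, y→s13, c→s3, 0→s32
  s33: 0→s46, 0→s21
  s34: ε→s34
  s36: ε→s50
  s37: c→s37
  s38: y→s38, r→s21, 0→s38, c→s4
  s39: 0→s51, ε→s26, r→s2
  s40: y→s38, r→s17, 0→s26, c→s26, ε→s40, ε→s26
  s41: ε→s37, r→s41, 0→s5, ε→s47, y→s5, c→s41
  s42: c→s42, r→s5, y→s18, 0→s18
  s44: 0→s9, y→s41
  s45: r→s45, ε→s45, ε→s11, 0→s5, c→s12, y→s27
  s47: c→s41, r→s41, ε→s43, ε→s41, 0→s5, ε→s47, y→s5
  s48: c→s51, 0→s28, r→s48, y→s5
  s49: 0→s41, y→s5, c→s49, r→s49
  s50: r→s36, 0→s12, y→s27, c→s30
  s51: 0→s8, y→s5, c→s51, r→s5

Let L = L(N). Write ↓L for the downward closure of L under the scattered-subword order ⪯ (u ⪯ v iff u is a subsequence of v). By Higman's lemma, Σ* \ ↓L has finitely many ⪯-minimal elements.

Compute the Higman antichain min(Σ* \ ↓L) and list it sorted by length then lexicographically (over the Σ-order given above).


|Q|=52, |F|=32, |δ|=175 (21 ε).
min D↑ (30 st, q0=0, F={15}): 0:c→1,r→2,0→0,y→3 1:c→4,r→5,0→1,y→3 2:c→6,r→2,0→7,y→8 3:c→9,r→8,0→3,y→3 4:c→4,r→10,0→4,y→11 5:c→12,r→5,0→13,y→8 6:c→12,r→6,0→13,y→14 7:c→13,r→7,0→15,y→14 8:c→16,r→8,0→14,y→8 9:c→9,r→15,0→9,y→9 10:c→17,r→18,0→19,y→20 11:c→9,r→20,0→11,y→11 12:c→12,r→17,0→21,y→22 13:c→21,r→13,0→15,y→14 14:c→23,r→14,0→15,y→14 15:c→15,r→15,0→15,y→15 16:c→16,r→15,0→23,y→23 17:c→17,r→18,0→19,y→24 18:c→18,r→18,0→25,y→15 19:c→19,r→25,0→15,y→24 20:c→16,r→26,0→24,y→20 21:c→21,r→19,0→15,y→22 22:c→23,r→24,0→15,y→22 23:c→23,r→15,0→15,y→23 24:c→23,r→27,0→15,y→24 25:c→25,r→25,0→15,y→15 26:c→28,r→26,0→27,y→15 27:c→29,r→27,0→15,y→15 28:c→28,r→15,0→29,y→15 29:c→29,r→15,0→15,y→15.
'r00': N↓-sim [40, 33, 17, 2] end={s23,s5} rej; 3/3 del acc.
'ycr': |S_i|=[40, 17, 8, 1] end={s5} rej; 3/3 del acc.
'rcy0': N↓-sim [40, 33, 25, 7, 1] end={s5} rej; 4/4 single-dels accept.
'ccrry': N↓-sim [40, 36, 28, 20, 10, 1] end={s5} rej; 5/5 deletions ∈↓L.
4 words, ⪯-incomp.

A = [r00, ycr, rcy0, ccrry].


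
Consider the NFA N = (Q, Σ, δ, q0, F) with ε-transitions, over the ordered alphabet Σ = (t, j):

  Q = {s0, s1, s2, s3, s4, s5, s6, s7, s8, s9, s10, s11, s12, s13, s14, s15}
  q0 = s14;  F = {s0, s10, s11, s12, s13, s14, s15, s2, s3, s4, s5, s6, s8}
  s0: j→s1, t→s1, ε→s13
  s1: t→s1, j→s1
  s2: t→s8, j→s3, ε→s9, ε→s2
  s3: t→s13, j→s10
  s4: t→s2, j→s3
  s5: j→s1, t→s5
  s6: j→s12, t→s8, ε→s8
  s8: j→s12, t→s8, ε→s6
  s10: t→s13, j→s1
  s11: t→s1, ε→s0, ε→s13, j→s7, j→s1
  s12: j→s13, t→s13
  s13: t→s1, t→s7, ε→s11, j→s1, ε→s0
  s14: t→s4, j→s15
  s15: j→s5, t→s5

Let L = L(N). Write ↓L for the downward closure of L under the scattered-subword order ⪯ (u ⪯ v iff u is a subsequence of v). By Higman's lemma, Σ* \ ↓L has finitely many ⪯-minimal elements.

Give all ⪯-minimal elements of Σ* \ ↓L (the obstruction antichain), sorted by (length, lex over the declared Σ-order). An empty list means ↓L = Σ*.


|Q|=16, |F|=13, |δ|=39 (9 ε).
min D↑ (11 st, q0=0, F={9}): 0:t→1,j→2 1:t→3,j→4 2:t→5,j→5 3:t→6,j→4 4:t→7,j→8 5:t→5,j→9 6:t→6,j→10 7:t→9,j→9 8:t→7,j→9 9:t→9,j→9 10:t→7,j→7 [Hopcroft].
'jtj': |S_i|=[16, 10, 6, 2] end={s1,s7} ∉↓L; 3/3 del acc.
'jjj': N↓-sim [16, 10, 7, 2] end={s1,s7} rej; 3/3 single-dels accept.
'tjtt': run [16, 14, 8, 5, 2] end={s1,s7} ∉↓L; 4/4 deletions ∈↓L.
'tttjjt': |S_i|=[16, 14, 13, 9, 6, 5, 2] end={s1,s7} ∉↓L; 6/6 del acc.
4 obstructions.

A = [jtj, jjj, tjtt, tttjjt].


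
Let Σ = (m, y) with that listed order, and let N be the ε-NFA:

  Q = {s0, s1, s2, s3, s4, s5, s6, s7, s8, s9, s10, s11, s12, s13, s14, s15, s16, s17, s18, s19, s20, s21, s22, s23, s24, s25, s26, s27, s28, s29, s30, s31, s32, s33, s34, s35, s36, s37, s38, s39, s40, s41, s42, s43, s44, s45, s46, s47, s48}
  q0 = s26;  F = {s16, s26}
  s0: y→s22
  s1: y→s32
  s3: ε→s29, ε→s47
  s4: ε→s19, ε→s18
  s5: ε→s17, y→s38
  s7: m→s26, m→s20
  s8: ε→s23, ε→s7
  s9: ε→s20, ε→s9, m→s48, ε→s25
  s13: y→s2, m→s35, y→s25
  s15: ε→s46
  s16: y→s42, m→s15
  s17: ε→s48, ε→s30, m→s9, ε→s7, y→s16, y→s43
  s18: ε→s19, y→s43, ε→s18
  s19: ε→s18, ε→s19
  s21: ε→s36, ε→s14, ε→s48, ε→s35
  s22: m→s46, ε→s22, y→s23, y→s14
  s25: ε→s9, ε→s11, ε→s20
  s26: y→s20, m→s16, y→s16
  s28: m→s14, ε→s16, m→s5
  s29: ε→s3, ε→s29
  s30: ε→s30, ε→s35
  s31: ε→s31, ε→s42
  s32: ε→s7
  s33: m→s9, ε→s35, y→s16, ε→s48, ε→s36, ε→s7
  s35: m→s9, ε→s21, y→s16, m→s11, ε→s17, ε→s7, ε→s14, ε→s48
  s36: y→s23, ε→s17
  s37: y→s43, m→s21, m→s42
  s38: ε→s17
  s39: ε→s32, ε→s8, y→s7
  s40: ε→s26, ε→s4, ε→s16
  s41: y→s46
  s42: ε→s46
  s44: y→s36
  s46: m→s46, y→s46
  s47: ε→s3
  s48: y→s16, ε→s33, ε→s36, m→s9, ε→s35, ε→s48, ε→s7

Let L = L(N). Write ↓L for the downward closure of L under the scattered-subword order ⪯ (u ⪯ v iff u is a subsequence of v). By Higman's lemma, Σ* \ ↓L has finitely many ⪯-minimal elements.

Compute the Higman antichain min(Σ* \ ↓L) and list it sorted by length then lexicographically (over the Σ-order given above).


|Q|=49, |F|=2, |δ|=96 (57 ε).
min D↑ (3 st, q0=0, F={2}): 0:m→1,y→1 1:m→2,y→2 2:m→2,y→2 (ε-aug+det+¬).
'mm': N↓-sim [6, 4, 2] end={s15,s46} ∉↓L; 2/2 del acc.
'my': N↓-sim [6, 4, 2] end={s42,s46} — reject; 2/2 single-dels accept.
'ym': N↓-sim [6, 5, 2] end={s15,s46} — reject; 2/2 del acc.
'yy': run [6, 5, 2] end={s42,s46} rej; 2/2 single-dels accept.
4 minimals (antichain).

A = [mm, my, ym, yy].


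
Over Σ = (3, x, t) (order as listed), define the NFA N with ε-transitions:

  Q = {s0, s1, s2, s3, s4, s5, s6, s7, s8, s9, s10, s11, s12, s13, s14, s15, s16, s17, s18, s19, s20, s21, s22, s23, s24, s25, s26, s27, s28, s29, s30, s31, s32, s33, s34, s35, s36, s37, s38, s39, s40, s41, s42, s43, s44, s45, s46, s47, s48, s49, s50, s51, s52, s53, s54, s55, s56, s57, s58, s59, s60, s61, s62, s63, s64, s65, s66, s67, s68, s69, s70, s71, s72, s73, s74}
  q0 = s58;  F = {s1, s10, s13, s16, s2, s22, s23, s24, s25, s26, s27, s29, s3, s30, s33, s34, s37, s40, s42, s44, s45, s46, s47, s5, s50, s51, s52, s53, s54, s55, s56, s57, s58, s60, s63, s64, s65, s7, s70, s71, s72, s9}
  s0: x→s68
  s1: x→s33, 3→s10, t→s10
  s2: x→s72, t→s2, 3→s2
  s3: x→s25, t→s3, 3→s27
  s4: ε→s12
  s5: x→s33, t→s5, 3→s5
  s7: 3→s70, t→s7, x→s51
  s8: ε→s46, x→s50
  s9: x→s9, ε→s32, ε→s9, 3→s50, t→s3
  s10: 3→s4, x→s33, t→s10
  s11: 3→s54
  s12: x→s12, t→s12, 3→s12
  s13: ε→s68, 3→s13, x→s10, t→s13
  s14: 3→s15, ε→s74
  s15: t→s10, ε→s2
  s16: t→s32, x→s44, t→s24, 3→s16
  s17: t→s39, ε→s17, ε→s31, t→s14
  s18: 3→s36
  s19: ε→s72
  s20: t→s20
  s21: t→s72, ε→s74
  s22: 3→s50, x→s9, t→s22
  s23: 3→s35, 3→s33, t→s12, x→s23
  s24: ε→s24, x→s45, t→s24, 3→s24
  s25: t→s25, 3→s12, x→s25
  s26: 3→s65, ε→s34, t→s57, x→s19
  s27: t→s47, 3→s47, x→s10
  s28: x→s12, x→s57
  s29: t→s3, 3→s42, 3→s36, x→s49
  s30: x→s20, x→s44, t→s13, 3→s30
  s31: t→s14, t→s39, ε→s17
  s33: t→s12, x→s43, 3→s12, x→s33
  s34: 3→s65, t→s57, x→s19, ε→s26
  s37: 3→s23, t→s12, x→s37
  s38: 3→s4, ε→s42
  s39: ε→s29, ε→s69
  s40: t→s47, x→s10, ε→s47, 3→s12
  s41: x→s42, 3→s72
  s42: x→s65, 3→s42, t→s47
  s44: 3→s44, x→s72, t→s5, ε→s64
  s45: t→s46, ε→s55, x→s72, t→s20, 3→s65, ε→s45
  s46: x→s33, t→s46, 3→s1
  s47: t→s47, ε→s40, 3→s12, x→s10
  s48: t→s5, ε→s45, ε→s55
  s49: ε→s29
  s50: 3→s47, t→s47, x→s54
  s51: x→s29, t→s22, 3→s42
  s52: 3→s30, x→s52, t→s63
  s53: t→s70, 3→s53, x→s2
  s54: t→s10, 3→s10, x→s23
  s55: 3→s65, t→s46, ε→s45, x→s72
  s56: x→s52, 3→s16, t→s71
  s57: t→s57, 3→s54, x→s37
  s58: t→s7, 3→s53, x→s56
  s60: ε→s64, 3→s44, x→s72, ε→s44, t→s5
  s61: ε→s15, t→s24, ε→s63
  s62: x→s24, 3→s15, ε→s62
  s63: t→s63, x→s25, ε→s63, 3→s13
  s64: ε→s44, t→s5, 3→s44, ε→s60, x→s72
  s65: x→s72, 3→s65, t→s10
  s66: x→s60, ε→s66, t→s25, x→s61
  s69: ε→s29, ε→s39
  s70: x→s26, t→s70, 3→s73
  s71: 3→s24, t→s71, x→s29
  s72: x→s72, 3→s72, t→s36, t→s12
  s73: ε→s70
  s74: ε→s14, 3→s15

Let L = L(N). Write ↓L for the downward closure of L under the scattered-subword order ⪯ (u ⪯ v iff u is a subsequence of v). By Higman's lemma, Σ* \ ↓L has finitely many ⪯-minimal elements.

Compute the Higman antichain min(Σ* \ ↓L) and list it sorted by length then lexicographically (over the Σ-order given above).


|Q|=75, |F|=42, |δ|=201 (40 ε).
min D↑ (38 st, q0=0, F={19}): 0:3→1,x→2,t→3 1:3→1,x→4,t→5 2:3→6,x→7,t→8 3:3→5,x→9,t→3 4:3→4,x→10,t→4 5:3→5,x→11,t→5 6:3→6,x→12,t→13 7:3→14,x→7,t→15 8:3→13,x→16,t→8 9:3→17,x→16,t→18 10:3→10,x→10,t→19 11:3→20,x→10,t→21 12:3→12,x→10,t→22 13:3→13,x→23,t→13 14:3→14,x→12,t→24 15:3→24,x→25,t→15 16:3→17,x→16,t→26 17:3→17,x→20,t→27 18:3→28,x→29,t→18 19:3→19,x→19,t→19 20:3→20,x→10,t→30 21:3→31,x→32,t→21 22:3→22,x→33,t→22 23:3→20,x→10,t→34 24:3→24,x→30,t→24 25:3→19,x→25,t→25 26:3→35,x→25,t→26 27:3→19,x→30,t→27 28:3→27,x→31,t→27 29:3→28,x→29,t→26 30:3→19,x→33,t→30 31:3→30,x→36,t→30 32:3→36,x→32,t→19 33:3→19,x→33,t→19 34:3→37,x→33,t→34 35:3→27,x→30,t→27 36:3→33,x→36,t→19 37:3→30,x→33,t→30.
'3xxt': |S_i|=[53, 40, 26, 9, 2] end={s12,s36} — reject; 4/4 deletions ∈↓L.
'xxtx3': N↓-sim [53, 48, 38, 18, 6, 2] end={s12,s4} rej; 5/5 del acc.
'tx3t3': N↓-sim [53, 44, 34, 17, 8, 2] end={s12,s4} rej; 5/5 del acc.
'txt333': run [53, 44, 34, 23, 13, 8, 2] end={s12,s4} ∉↓L; 6/6 del acc.
4 obstructions.

A = [3xxt, xxtx3, tx3t3, txt333].


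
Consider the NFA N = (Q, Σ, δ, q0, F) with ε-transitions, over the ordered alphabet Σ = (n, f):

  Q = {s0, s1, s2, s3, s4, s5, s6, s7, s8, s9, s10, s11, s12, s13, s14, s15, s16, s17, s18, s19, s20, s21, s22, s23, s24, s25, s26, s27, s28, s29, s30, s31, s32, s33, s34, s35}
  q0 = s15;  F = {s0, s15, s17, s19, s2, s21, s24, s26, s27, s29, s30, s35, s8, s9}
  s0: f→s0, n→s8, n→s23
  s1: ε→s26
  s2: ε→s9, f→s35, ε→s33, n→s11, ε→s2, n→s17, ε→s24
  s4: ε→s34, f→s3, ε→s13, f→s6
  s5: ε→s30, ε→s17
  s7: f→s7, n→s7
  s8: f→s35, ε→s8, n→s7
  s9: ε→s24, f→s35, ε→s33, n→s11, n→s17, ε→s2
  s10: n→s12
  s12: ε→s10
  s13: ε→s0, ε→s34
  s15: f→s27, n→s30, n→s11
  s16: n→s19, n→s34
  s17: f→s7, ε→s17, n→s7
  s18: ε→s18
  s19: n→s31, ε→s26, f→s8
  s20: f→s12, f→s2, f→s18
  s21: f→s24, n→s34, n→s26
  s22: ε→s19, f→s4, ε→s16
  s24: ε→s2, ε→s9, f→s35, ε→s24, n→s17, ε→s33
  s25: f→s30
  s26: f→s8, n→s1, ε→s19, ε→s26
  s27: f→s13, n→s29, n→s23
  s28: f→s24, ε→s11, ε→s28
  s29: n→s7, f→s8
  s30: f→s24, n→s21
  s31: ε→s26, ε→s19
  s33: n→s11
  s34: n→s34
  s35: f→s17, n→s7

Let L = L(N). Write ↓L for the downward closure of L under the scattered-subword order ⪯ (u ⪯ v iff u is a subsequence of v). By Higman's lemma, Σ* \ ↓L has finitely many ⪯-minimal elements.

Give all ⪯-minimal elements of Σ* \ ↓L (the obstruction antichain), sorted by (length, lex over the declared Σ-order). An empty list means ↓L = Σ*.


min(Σ*\↓L) = [fnn, nfnf, nffn, nnnfn, nffff, ffnfff].

|Q|=36, |F|=14, |δ|=80 (31 ε).
min D↑ (12 st, q0=0, F={10}): 0:n→1,f→2 1:n→3,f→4 2:n→5,f→6 3:n→7,f→4 4:n→8,f→9 5:n→10,f→11 6:n→11,f→6 7:n→7,f→11 8:n→10,f→10 9:n→10,f→8 10:n→10,f→10 11:n→10,f→9.
'fnn': |S_i|=[22, 15, 8, 2] end={s34,s7} ∉↓L; 3/3 single-dels accept.
'nfnf': N↓-sim [22, 18, 9, 3, 1] end={s7} — reject; 4/4 del acc.
'nffn': N↓-sim [22, 18, 9, 3, 1] end={s7} — reject; 4/4 deletions ∈↓L.
'nnnfn': |S_i|=[22, 18, 15, 10, 4, 1] end={s7} rej; 5/5 del acc.
'nffff': |S_i|=[22, 18, 9, 3, 2, 1] end={s7} — reject; 5/5 single-dels accept.
'ffnfff': N↓-sim [22, 15, 8, 6, 3, 2, 1] end={s7} ∉↓L; 6/6 del acc.
6 words, ⪯-incomp.


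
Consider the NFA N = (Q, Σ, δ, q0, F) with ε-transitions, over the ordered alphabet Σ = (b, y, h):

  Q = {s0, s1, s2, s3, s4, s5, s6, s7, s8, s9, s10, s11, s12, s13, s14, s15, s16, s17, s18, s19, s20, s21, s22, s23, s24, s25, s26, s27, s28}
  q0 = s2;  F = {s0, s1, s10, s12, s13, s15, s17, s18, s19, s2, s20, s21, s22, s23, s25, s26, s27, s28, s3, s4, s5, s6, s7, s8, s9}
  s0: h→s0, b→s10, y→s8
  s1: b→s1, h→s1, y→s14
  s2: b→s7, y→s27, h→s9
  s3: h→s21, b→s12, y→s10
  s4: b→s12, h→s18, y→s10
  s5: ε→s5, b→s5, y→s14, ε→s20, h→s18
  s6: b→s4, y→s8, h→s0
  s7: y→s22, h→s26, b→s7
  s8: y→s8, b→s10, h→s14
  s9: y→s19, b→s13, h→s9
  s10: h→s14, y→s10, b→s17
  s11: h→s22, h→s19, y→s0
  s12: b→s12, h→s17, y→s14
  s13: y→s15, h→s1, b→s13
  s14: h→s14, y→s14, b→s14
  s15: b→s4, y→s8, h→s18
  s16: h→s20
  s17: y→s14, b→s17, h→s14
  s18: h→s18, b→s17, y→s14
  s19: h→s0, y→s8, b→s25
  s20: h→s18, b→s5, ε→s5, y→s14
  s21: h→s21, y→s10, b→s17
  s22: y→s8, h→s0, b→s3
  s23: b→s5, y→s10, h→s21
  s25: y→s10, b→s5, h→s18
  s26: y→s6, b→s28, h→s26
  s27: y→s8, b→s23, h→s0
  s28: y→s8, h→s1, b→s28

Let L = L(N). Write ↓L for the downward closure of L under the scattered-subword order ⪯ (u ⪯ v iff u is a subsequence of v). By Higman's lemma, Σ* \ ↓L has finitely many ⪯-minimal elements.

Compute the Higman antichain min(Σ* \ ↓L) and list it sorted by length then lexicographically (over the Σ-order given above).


|Q|=29, |F|=25, |δ|=85 (3 ε).
min D↑ (25 st, q0=0, F={17}): 0:b→1,y→2,h→3 1:b→1,y→4,h→5 2:b→6,y→7,h→8 3:b→9,y→10,h→3 4:b→11,y→7,h→8 5:b→12,y→13,h→5 6:b→14,y→15,h→16 7:b→15,y→7,h→17 8:b→15,y→7,h→8 9:b→9,y→18,h→19 10:b→20,y→7,h→8 11:b→21,y→15,h→16 12:b→12,y→7,h→19 13:b→22,y→7,h→8 14:b→14,y→17,h→23 15:b→24,y→15,h→17 16:b→24,y→15,h→16 17:b→17,y→17,h→17 18:b→22,y→7,h→23 19:b→19,y→17,h→19 20:b→14,y→15,h→23 21:b→21,y→17,h→24 22:b→21,y→15,h→23 23:b→24,y→17,h→23 24:b→24,y→17,h→17 (ε-aug+det+¬).
'yyh': run [26, 19, 4, 1] end={s14} rej; 3/3 del acc.
'ybby': |S_i|=[26, 19, 12, 6, 1] end={s14} — reject; 4/4 deletions ∈↓L.
'yhbh': N↓-sim [26, 19, 7, 3, 1] end={s14} ∉↓L; 4/4 deletions ∈↓L.
'hbhy': run [26, 20, 14, 4, 1] end={s14} rej; 4/4 deletions ∈↓L.
'bhbyh': N↓-sim [26, 22, 13, 9, 4, 1] end={s14} rej; 5/5 deletions ∈↓L.
'bybbhh': |S_i|=[26, 22, 13, 8, 3, 2, 1] end={s14} ∉↓L; 6/6 deletions ∈↓L.
6 minimals (antichain).

A = [yyh, ybby, yhbh, hbhy, bhbyh, bybbhh].


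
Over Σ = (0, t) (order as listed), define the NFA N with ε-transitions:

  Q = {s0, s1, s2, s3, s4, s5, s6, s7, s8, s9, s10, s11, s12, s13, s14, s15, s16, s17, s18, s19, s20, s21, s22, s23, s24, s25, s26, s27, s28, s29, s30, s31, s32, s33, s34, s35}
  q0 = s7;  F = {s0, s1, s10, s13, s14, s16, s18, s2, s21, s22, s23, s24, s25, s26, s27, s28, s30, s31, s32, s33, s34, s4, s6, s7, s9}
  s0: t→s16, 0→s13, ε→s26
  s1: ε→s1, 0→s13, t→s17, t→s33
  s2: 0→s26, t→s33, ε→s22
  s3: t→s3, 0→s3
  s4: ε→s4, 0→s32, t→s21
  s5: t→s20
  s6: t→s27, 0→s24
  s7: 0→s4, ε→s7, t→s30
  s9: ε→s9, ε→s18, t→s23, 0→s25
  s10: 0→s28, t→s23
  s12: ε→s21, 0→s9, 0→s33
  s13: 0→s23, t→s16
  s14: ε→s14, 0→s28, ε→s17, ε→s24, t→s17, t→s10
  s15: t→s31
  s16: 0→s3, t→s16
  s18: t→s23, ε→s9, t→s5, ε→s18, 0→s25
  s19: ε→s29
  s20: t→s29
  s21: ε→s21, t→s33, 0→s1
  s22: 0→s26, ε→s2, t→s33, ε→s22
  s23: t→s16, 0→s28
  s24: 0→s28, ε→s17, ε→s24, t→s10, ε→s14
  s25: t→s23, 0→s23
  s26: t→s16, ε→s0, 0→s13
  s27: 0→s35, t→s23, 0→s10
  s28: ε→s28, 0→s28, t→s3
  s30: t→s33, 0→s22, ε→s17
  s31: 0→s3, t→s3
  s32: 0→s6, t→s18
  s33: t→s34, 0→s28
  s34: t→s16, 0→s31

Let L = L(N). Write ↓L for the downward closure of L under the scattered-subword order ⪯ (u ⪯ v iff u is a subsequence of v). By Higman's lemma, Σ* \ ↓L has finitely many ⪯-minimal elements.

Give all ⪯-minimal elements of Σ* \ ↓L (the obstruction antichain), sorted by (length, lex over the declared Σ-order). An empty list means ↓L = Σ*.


Antichain: [tt0t, t00t0, ttt00, tttt0, 00000t, 00ttt0].

|Q|=36, |F|=25, |δ|=84 (23 ε).
min D↑ (22 st, q0=0, F={19}): 0:0→1,t→2 1:0→3,t→4 2:0→5,t→6 3:0→7,t→8 4:0→9,t→6 5:0→10,t→6 6:0→11,t→12 7:0→13,t→14 8:0→15,t→16 9:0→17,t→6 10:0→17,t→18 11:0→11,t→19 12:0→20,t→18 13:0→11,t→21 14:0→21,t→16 15:0→16,t→16 16:0→11,t→18 17:0→16,t→18 18:0→19,t→18 19:0→19,t→19 20:0→19,t→19 21:0→11,t→16 (ε-aug+det+¬).
'tt0t': N↓-sim [31, 25, 11, 3, 1] end={s3} rej; 4/4 single-dels accept.
't00t0': |S_i|=[31, 25, 17, 8, 2, 1] end={s3} — reject; 5/5 single-dels accept.
'ttt00': run [31, 25, 11, 6, 2, 1] end={s3} rej; 5/5 del acc.
'tttt0': |S_i|=[31, 25, 11, 6, 3, 1] end={s3} rej; 5/5 single-dels accept.
'00000t': N↓-sim [31, 29, 25, 14, 9, 2, 1] end={s3} rej; 6/6 del acc.
'00ttt0': run [31, 29, 25, 17, 9, 4, 1] end={s3} ∉↓L; 6/6 deletions ∈↓L.
6 words, ⪯-incomp.


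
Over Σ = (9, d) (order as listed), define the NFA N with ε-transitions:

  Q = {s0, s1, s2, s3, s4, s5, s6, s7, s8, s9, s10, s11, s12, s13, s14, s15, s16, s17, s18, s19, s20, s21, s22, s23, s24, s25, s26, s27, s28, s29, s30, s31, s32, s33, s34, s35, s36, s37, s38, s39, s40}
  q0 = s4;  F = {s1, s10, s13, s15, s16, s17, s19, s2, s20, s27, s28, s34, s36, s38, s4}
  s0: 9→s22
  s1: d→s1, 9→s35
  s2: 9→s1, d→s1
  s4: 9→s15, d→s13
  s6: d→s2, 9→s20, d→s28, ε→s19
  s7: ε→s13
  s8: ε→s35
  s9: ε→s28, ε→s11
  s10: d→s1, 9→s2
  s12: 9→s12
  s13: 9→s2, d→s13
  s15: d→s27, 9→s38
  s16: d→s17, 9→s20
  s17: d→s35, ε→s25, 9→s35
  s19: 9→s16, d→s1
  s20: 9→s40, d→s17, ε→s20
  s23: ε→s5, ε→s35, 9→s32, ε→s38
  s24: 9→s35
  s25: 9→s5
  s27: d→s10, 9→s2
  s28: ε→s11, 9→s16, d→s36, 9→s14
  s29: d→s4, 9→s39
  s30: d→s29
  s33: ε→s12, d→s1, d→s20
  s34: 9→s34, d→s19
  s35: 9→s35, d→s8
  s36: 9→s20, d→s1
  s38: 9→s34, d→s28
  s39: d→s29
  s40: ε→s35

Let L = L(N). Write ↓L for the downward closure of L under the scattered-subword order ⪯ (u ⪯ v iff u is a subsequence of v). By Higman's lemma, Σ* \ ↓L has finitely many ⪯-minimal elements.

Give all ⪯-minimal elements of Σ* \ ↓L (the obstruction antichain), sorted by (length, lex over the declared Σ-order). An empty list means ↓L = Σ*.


|Q|=41, |F|=15, |δ|=60 (13 ε).
min D↑ (16 st, q0=0, F={13}): 0:9→1,d→2 1:9→3,d→4 2:9→5,d→2 3:9→6,d→7 4:9→5,d→8 5:9→9,d→9 6:9→6,d→10 7:9→11,d→12 8:9→5,d→9 9:9→13,d→9 10:9→11,d→9 11:9→14,d→15 12:9→14,d→9 13:9→13,d→13 14:9→13,d→15 15:9→13,d→13 (ε-aug+det+¬).
'd999': N↓-sim [22, 18, 11, 8, 4] end={s35,s40,s5,s8} rej; 4/4 single-dels accept.
'd9d9': run [22, 18, 11, 6, 3] end={s35,s5,s8} — reject; 4/4 single-dels accept.
'9ddd9': |S_i|=[22, 20, 17, 11, 6, 3] end={s35,s5,s8} — reject; 5/5 del acc.
'999dd9': |S_i|=[22, 20, 17, 12, 10, 6, 3] end={s35,s5,s8} ∉↓L; 6/6 single-dels accept.
'99d9dd': N↓-sim [22, 20, 17, 14, 9, 5, 2] end={s35,s8} ∉↓L; 6/6 deletions ∈↓L.
'99dd99': run [22, 20, 17, 14, 9, 7, 4] end={s35,s40,s5,s8} — reject; 6/6 deletions ∈↓L.
6 minimals (antichain).

A = [d999, d9d9, 9ddd9, 999dd9, 99d9dd, 99dd99].


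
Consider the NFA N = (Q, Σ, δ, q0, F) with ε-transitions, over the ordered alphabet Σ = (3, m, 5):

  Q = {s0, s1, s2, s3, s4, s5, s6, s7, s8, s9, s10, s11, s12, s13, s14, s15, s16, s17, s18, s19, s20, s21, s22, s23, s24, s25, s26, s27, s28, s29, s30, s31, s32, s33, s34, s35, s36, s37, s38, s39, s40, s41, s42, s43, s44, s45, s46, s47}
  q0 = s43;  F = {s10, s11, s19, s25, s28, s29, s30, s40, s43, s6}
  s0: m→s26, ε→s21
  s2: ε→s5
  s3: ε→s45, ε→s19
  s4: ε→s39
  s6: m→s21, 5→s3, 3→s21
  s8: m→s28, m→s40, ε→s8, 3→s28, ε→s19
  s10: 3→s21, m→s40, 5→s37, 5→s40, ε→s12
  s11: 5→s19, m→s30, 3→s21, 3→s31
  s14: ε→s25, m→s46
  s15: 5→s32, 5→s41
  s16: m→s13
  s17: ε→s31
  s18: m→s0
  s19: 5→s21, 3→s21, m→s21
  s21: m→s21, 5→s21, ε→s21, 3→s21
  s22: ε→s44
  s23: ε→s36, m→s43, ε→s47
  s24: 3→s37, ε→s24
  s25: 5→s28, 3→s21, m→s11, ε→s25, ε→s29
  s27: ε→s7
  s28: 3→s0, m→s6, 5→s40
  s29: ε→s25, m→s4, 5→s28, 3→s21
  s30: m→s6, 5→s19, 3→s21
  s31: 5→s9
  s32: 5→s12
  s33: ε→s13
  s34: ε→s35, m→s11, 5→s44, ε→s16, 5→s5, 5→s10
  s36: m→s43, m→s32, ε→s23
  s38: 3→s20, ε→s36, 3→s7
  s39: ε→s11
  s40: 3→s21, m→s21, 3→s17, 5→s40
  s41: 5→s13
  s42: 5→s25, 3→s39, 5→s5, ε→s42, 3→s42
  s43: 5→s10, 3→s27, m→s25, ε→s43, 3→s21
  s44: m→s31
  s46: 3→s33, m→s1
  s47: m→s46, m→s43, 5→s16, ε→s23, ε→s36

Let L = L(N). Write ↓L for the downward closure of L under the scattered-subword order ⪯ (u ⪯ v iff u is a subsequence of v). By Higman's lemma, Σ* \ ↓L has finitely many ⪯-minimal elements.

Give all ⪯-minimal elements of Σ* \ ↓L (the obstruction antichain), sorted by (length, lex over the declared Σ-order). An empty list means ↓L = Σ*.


min(Σ*\↓L) = [3, 5mm, 55m, mm5m, mm55, mmmmm].

|Q|=48, |F|=10, |δ|=98 (29 ε).
min D↑ (10 st, q0=0, F={1}): 0:3→1,m→2,5→3 1:3→1,m→1,5→1 2:3→1,m→4,5→5 3:3→1,m→6,5→6 4:3→1,m→7,5→8 5:3→1,m→9,5→6 6:3→1,m→1,5→6 7:3→1,m→9,5→8 8:3→1,m→1,5→1 9:3→1,m→1,5→8 [Hopcroft].
'3': |S_i|=[24, 8] end={s0,s17,s21,s26,s27,s31,s7,s9} — reject; 1/1 single-dels accept.
'5mm': run [24, 15, 10, 1] end={s21} ∉↓L; 3/3 single-dels accept.
'55m': |S_i|=[24, 15, 9, 1] end={s21} rej; 3/3 del acc.
'mm5m': N↓-sim [24, 18, 12, 5, 1] end={s21} ∉↓L; 4/4 del acc.
'mm55': N↓-sim [24, 18, 12, 5, 1] end={s21} — reject; 4/4 single-dels accept.
'mmmmm': N↓-sim [24, 18, 12, 6, 5, 1] end={s21} — reject; 5/5 del acc.
6 words, ⪯-incomp.


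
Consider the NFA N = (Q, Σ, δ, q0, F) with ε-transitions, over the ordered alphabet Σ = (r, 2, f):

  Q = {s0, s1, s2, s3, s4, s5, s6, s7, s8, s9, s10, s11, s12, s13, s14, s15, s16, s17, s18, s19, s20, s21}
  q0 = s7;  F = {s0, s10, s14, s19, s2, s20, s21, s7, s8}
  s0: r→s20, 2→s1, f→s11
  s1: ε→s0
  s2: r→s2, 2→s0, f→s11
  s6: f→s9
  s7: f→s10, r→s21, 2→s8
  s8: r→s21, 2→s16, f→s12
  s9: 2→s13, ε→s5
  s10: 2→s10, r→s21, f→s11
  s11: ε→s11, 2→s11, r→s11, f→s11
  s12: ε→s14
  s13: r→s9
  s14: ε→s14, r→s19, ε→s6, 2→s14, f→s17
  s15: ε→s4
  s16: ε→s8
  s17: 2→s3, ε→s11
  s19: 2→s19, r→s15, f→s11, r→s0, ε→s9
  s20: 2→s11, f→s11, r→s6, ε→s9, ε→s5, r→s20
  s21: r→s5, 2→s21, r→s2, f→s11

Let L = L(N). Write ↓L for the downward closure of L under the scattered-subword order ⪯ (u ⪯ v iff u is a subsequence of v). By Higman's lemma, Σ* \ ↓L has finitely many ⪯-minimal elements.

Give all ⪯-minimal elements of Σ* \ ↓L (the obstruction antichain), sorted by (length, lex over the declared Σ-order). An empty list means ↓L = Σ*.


|Q|=22, |F|=9, |δ|=49 (12 ε).
min D↑ (10 st, q0=0, F={5}): 0:r→1,2→2,f→3 1:r→4,2→1,f→5 2:r→1,2→2,f→6 3:r→1,2→3,f→5 4:r→4,2→7,f→5 5:r→5,2→5,f→5 6:r→8,2→6,f→5 7:r→9,2→7,f→5 8:r→7,2→8,f→5 9:r→9,2→5,f→5 [Hopcroft].
'rf': |S_i|=[21, 13, 4] end={s11,s13,s5,s9} — reject; 2/2 del acc.
'ff': N↓-sim [21, 18, 6] end={s11,s13,s17,s3,s5,s9} rej; 2/2 single-dels accept.
'rr2r2': |S_i|=[21, 13, 11, 8, 6, 4] end={s11,s13,s5,s9} ∉↓L; 5/5 del acc.
'2frrr2': run [21, 20, 15, 11, 10, 6, 4] end={s11,s13,s5,s9} ∉↓L; 6/6 deletions ∈↓L.
4 minimals (antichain).

Antichain: [rf, ff, rr2r2, 2frrr2].


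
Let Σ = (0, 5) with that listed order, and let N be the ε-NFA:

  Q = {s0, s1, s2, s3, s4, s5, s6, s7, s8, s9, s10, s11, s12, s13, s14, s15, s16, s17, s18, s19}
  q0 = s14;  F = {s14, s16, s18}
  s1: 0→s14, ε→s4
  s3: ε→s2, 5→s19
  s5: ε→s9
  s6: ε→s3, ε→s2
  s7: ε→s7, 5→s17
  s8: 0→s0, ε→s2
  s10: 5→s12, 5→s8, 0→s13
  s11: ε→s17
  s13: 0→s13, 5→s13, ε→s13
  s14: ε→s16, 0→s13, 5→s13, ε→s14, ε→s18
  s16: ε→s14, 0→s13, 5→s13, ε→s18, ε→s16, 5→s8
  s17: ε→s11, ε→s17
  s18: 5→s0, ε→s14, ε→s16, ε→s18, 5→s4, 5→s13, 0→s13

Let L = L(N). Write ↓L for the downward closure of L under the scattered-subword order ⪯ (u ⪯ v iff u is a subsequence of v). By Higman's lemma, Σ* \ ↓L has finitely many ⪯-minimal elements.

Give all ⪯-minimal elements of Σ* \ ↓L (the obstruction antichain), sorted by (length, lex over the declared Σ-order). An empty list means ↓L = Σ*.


Antichain: [0, 5].

|Q|=20, |F|=3, |δ|=38 (20 ε).
min D↑ (2 st, q0=0, F={1}): 0:0→1,5→1 1:0→1,5→1 (ε-aug+det+¬).
'0': N↓-sim [8, 2] end={s0,s13} rej; 1/1 del acc.
'5': N↓-sim [8, 5] end={s0,s13,s2,s4,s8} ∉↓L; 1/1 del acc.
2 words, ⪯-incomp.


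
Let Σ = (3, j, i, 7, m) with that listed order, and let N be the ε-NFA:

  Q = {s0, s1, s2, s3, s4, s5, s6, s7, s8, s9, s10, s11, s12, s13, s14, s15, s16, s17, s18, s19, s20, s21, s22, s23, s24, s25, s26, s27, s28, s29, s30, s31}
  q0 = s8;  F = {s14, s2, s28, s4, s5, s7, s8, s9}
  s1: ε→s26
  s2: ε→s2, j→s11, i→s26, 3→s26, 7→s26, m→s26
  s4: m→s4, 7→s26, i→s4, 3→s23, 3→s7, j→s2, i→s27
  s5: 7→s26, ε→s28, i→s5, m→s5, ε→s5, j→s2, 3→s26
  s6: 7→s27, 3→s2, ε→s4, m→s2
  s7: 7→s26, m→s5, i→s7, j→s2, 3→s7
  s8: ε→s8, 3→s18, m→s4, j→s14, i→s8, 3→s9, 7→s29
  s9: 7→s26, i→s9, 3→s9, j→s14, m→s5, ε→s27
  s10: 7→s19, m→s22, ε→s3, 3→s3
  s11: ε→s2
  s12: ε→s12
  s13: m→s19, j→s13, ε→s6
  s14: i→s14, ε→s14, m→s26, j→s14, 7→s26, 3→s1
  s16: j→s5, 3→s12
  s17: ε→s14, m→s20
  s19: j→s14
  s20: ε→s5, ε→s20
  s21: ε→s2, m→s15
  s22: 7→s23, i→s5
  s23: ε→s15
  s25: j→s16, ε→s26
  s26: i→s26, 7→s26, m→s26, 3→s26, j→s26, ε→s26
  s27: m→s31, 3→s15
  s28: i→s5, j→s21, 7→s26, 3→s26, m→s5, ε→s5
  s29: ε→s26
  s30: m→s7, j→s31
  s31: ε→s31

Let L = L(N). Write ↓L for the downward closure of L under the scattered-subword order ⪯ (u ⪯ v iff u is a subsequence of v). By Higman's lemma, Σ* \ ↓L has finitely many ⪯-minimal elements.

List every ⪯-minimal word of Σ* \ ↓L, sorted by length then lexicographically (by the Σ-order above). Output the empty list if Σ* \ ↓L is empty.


|Q|=32, |F|=8, |δ|=90 (22 ε).
min D↑ (8 st, q0=0, F={3}): 0:3→1,j→2,i→0,7→3,m→4 1:3→1,j→2,i→1,7→3,m→5 2:3→3,j→2,i→2,7→3,m→3 3:3→3,j→3,i→3,7→3,m→3 4:3→6,j→7,i→4,7→3,m→4 5:3→3,j→7,i→5,7→3,m→5 6:3→6,j→7,i→6,7→3,m→5 7:3→3,j→7,i→3,7→3,m→3.
'7': run [18, 2] end={s26,s29} — reject; 1/1 single-dels accept.
'j3': run [18, 7, 2] end={s1,s26} — reject; 2/2 single-dels accept.
'jm': N↓-sim [18, 7, 2] end={s15,s26} — reject; 2/2 single-dels accept.
'3m3': run [18, 15, 8, 1] end={s26} — reject; 3/3 del acc.
'mji': N↓-sim [18, 12, 5, 1] end={s26} ∉↓L; 3/3 del acc.
5 words, ⪯-incomp.

Antichain: [7, j3, jm, 3m3, mji].


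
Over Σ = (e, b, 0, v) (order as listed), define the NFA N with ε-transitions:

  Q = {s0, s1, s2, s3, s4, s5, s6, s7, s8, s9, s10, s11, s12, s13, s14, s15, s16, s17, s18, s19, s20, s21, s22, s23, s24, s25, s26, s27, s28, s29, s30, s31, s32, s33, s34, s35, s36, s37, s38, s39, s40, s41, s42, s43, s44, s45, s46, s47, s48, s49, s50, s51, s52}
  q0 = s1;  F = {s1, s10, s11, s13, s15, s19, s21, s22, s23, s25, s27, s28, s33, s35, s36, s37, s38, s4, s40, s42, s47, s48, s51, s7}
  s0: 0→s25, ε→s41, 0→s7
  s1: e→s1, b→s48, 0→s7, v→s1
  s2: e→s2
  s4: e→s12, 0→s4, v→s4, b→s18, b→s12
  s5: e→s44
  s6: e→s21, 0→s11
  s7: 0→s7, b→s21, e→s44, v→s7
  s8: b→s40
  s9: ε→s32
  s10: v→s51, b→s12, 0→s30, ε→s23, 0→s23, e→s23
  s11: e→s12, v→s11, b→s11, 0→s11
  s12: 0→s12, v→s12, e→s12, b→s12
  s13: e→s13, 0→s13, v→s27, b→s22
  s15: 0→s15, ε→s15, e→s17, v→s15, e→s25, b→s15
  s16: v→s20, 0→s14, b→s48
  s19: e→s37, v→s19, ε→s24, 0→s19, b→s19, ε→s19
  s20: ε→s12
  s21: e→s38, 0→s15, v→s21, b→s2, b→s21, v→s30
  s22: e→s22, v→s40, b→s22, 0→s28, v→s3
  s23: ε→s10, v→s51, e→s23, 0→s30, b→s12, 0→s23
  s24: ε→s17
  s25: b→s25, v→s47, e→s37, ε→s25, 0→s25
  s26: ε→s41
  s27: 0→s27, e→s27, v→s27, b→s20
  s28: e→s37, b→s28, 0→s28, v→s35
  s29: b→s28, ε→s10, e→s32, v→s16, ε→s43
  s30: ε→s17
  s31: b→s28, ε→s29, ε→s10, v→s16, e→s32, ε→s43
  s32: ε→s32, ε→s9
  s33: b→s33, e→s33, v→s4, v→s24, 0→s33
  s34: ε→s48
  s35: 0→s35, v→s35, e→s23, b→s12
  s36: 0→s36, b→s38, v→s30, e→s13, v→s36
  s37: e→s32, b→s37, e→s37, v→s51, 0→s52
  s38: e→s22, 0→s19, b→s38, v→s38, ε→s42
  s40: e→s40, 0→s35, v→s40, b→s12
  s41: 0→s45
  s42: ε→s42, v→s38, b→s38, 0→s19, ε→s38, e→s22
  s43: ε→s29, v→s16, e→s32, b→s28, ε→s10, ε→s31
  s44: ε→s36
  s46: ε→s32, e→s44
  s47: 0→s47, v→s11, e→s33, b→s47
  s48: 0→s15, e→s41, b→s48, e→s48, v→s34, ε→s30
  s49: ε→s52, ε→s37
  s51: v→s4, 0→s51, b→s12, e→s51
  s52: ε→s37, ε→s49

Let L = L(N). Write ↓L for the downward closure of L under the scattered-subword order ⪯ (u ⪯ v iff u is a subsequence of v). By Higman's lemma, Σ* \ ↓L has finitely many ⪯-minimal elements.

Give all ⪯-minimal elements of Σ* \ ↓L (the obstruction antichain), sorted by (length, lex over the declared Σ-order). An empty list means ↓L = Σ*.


min(Σ*\↓L) = [0eevb, b0evve].

|Q|=53, |F|=24, |δ|=165 (33 ε).
min D↑ (23 st, q0=0, F={19}): 0:e→0,b→1,0→2,v→0 1:e→1,b→1,0→3,v→1 2:e→4,b→5,0→2,v→2 3:e→6,b→3,0→3,v→3 4:e→7,b→8,0→4,v→4 5:e→8,b→5,0→3,v→5 6:e→9,b→6,0→6,v→10 7:e→7,b→11,0→7,v→12 8:e→11,b→8,0→13,v→8 9:e→9,b→9,0→9,v→14 10:e→15,b→10,0→10,v→16 11:e→11,b→11,0→17,v→18 12:e→12,b→19,0→12,v→12 13:e→9,b→13,0→13,v→13 14:e→14,b→19,0→14,v→20 15:e→15,b→15,0→15,v→20 16:e→19,b→16,0→16,v→16 17:e→9,b→17,0→17,v→21 18:e→18,b→19,0→21,v→18 19:e→19,b→19,0→19,v→19 20:e→19,b→19,0→20,v→20 21:e→22,b→19,0→21,v→21 22:e→22,b→19,0→22,v→14 (ε-aug+det+¬).
'0eevb': N↓-sim [40, 36, 32, 24, 14, 3] end={s12,s18,s20} ∉↓L; 5/5 deletions ∈↓L.
'b0evve': N↓-sim [40, 34, 23, 18, 9, 6, 1] end={s12} ∉↓L; 6/6 single-dels accept.
2 minimals (antichain).


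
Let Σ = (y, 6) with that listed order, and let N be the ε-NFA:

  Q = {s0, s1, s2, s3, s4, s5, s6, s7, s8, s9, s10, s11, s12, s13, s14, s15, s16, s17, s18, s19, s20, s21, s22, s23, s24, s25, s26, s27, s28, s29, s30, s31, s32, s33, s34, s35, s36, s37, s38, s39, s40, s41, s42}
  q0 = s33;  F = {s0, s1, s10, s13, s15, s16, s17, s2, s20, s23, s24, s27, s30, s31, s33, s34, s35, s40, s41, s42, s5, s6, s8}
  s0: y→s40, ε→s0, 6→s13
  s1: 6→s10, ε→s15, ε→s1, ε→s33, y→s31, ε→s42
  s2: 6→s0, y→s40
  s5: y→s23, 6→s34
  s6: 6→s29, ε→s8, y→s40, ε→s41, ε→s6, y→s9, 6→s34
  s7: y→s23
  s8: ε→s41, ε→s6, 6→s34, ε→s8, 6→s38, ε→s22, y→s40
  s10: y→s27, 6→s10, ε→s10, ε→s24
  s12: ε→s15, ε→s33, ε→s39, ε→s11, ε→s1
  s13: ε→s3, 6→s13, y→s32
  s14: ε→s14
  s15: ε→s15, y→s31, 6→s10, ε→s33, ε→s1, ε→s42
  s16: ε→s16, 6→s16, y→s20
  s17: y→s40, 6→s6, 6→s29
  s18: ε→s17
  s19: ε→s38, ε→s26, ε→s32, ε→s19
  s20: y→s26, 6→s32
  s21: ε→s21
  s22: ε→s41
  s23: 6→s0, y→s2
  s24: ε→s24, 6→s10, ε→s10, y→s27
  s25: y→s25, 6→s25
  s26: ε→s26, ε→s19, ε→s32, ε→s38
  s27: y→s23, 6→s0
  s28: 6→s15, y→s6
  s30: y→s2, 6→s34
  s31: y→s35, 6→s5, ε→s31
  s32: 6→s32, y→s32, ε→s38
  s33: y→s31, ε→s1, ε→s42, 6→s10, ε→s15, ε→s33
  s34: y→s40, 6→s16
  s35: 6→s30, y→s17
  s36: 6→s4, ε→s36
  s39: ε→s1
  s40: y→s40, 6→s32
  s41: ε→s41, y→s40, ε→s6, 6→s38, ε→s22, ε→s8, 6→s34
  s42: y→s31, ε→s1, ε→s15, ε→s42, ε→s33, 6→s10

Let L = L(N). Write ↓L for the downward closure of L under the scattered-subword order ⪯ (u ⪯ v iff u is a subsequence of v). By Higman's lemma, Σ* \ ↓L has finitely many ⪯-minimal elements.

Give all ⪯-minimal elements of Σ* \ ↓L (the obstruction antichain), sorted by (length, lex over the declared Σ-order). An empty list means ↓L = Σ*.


|Q|=43, |F|=23, |δ|=114 (55 ε).
min D↑ (18 st, q0=0, F={16}): 0:y→1,6→2 1:y→3,6→4 2:y→5,6→2 3:y→6,6→7 4:y→8,6→9 5:y→8,6→10 6:y→11,6→12 7:y→13,6→9 8:y→13,6→10 9:y→11,6→14 10:y→11,6→15 11:y→11,6→16 12:y→11,6→9 13:y→11,6→10 14:y→17,6→14 15:y→16,6→15 16:y→16,6→16 17:y→16,6→16 [Hopcroft].
'yyyy6': N↓-sim [31, 25, 22, 19, 7, 2] end={s32,s38} — reject; 5/5 single-dels accept.
'y66y6': N↓-sim [31, 25, 21, 12, 6, 2] end={s32,s38} ∉↓L; 5/5 deletions ∈↓L.
'6y6y6': N↓-sim [31, 24, 13, 6, 3, 2] end={s32,s38} rej; 5/5 deletions ∈↓L.
'6y66y': run [31, 24, 13, 6, 4, 2] end={s32,s38} rej; 5/5 deletions ∈↓L.
'y666yy': N↓-sim [31, 25, 21, 12, 8, 5, 4] end={s19,s26,s32,s38} — reject; 6/6 single-dels accept.
5 obstructions.

A = [yyyy6, y66y6, 6y6y6, 6y66y, y666yy].


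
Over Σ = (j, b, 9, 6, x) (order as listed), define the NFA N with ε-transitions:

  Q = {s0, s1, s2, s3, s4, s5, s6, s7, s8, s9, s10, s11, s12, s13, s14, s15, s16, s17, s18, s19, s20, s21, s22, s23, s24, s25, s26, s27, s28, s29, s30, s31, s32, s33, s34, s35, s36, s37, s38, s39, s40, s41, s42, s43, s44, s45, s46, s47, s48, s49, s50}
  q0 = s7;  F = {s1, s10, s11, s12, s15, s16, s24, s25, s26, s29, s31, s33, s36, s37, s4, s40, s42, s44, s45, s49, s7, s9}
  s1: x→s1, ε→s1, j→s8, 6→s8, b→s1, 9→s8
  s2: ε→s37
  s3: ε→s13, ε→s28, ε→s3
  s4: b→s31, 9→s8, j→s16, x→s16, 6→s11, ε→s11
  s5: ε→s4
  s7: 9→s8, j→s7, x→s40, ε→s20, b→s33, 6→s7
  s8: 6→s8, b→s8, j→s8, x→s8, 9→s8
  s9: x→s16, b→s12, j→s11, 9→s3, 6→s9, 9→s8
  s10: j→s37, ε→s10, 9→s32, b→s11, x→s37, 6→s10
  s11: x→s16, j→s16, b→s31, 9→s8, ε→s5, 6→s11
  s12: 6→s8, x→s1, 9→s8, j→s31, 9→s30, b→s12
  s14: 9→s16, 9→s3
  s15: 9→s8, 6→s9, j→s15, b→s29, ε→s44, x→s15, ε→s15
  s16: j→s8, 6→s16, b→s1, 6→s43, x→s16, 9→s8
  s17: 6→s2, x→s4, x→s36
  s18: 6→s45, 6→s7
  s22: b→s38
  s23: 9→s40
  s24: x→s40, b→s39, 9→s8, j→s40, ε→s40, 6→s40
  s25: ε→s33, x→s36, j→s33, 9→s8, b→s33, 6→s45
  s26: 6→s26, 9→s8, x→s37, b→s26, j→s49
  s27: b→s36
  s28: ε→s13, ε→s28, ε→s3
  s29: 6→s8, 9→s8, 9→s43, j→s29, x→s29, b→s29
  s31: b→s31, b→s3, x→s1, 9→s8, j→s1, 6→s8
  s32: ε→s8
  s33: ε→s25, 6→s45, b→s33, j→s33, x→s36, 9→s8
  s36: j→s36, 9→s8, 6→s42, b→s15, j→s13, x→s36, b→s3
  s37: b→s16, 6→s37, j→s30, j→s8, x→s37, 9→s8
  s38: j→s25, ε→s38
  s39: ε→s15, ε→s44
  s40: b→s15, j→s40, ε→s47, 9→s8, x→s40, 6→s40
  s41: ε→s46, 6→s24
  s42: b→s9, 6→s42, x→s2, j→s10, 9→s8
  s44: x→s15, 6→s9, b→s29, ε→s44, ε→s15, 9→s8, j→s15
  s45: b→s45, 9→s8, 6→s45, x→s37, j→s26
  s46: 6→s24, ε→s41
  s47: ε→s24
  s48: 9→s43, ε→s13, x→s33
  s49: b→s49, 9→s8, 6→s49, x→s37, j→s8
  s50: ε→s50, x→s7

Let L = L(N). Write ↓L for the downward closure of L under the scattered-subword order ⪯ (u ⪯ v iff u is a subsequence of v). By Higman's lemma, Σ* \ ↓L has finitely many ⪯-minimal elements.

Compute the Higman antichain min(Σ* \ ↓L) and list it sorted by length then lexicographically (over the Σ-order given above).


|Q|=51, |F|=22, |δ|=169 (30 ε).
min D↑ (19 st, q0=0, F={2}): 0:j→0,b→1,9→2,6→0,x→3 1:j→1,b→1,9→2,6→4,x→5 2:j→2,b→2,9→2,6→2,x→2 3:j→3,b→6,9→2,6→3,x→3 4:j→7,b→4,9→2,6→4,x→8 5:j→5,b→6,9→2,6→9,x→5 6:j→6,b→10,9→2,6→11,x→6 7:j→12,b→7,9→2,6→7,x→8 8:j→2,b→13,9→2,6→8,x→8 9:j→14,b→11,9→2,6→9,x→8 10:j→10,b→10,9→2,6→2,x→10 11:j→15,b→16,9→2,6→11,x→13 12:j→2,b→12,9→2,6→12,x→8 13:j→2,b→17,9→2,6→13,x→13 14:j→8,b→15,9→2,6→14,x→8 15:j→13,b→18,9→2,6→15,x→13 16:j→18,b→16,9→2,6→2,x→17 17:j→2,b→17,9→2,6→2,x→17 18:j→17,b→18,9→2,6→2,x→17.
'9': |S_i|=[34, 7] end={s13,s28,s3,s30,s32,s43,s8} ∉↓L; 1/1 deletions ∈↓L.
'b6xj': run [34, 29, 22, 7, 2] end={s30,s8} rej; 4/4 single-dels accept.
'xbb6': run [34, 27, 18, 10, 1] end={s8} ∉↓L; 4/4 del acc.
'b6jjj': N↓-sim [34, 29, 22, 17, 7, 2] end={s30,s8} — reject; 5/5 del acc.
4 words, ⪯-incomp.

A = [9, b6xj, xbb6, b6jjj].


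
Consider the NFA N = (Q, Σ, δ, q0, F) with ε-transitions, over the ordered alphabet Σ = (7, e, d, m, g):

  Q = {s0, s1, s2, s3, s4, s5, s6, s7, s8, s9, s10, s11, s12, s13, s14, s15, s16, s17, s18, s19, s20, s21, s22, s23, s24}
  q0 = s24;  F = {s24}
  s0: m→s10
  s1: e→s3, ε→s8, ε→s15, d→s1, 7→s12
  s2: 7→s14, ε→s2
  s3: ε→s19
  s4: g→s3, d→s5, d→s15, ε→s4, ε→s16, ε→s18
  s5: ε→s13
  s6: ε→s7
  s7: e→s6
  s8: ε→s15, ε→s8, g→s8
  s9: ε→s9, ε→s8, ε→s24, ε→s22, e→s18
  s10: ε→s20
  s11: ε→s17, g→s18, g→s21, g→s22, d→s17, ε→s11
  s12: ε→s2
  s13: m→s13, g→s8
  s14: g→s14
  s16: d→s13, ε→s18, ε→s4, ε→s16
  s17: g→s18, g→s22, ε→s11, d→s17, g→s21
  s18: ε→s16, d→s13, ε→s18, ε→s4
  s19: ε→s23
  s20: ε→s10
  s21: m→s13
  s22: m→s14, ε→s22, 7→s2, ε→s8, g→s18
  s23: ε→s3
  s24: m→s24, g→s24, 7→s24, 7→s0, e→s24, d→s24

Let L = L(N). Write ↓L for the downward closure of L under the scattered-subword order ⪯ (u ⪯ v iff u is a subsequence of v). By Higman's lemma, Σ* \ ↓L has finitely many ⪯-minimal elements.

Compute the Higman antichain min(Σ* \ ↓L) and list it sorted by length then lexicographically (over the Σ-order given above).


min(Σ*\↓L) = [].

|Q|=25, |F|=1, |δ|=65 (31 ε).
min D↑ (1 st, q0=0, F={}): 0:7→0,e→0,d→0,m→0,g→0.
L(D↑) = ∅; no obstructions.
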